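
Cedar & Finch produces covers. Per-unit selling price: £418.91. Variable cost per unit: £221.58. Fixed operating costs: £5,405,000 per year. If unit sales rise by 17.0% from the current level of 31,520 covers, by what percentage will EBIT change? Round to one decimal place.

Total contribution margin = 31,520 × £197.33 = £6,219,841.60.
Subtracting fixed costs: EBIT = £6,219,841.60 − £5,405,000 = £814,841.60.
So DOL = total CM / EBIT = £6,219,841.60 / £814,841.60 = 7.6332.
So EBIT moves 7.6332 × (+17.0%) = +129.8%.

+129.8%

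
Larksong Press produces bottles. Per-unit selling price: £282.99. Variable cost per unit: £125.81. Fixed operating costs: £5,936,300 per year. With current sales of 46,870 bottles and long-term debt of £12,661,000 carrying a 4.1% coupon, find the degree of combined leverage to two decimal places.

8.08

At 46,870 units, contribution = 46,870 × £157.18 = £7,367,026.60.
Operating income = contribution − fixed costs = £7,367,026.60 − £5,936,300 = £1,430,726.60. Interest = £519,101.00, so EBIT − I = £911,625.60.
Degree of total leverage = total CM / (EBIT − interest) = £7,367,026.60 / £911,625.60 = 8.0812.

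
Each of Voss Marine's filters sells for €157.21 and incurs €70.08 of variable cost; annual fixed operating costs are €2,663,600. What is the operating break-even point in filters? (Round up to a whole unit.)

Each unit contributes €157.21 − €70.08 = €87.13.
Break-even Q = €2,663,600 / €87.13 = 30,570.41 → 30,571 filters.

30,571 filters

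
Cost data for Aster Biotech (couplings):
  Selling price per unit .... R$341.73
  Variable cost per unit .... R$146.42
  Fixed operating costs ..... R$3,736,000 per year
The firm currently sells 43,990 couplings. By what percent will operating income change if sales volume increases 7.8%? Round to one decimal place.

Total contribution margin = 43,990 × R$195.31 = R$8,591,686.90.
Operating income = contribution − fixed costs = R$8,591,686.90 − R$3,736,000 = R$4,855,686.90.
So DOL = total CM / EBIT = R$8,591,686.90 / R$4,855,686.90 = 1.7694.
So EBIT moves 1.7694 × (+7.8%) = +13.8%.

+13.8%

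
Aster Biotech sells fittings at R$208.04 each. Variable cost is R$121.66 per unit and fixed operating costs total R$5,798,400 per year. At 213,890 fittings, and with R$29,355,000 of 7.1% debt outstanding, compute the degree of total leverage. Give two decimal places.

1.74

Contribution at this volume is 213,890 × R$86.38 = R$18,475,818.20.
Operating income = contribution − fixed costs = R$18,475,818.20 − R$5,798,400 = R$12,677,418.20. Interest = R$2,084,205.00.
DOL = R$18,475,818.20 ÷ R$12,677,418.20 = 1.4574; DFL = R$12,677,418.20 ÷ R$10,593,213.20 = 1.1967.
DCL = DOL × DFL = 1.4574 × 1.1967 = 1.7441.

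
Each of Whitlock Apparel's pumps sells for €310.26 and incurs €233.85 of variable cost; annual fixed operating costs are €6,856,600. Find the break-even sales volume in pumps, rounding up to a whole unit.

89,735 pumps

Contribution margin per unit = €310.26 − €233.85 = €76.41.
Break-even Q = €6,856,600 / €76.41 = 89,734.33 → 89,735 pumps.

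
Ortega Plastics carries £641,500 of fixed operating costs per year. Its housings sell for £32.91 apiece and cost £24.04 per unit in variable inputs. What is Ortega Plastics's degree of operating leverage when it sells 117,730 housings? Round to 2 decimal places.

At 117,730 units, contribution = 117,730 × £8.87 = £1,044,265.10.
Operating income = contribution − fixed costs = £1,044,265.10 − £641,500 = £402,765.10.
DOL = contribution ÷ EBIT = £1,044,265.10 ÷ £402,765.10 = 2.5927.

2.59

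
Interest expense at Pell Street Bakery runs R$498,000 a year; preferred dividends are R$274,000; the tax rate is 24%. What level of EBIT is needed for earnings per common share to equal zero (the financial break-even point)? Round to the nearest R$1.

R$858,526

Grossing the preferred dividend up to pre-tax terms: R$274,000 / (1 − 0.24) = R$360,526.32.
EPS = 0 when EBIT covers interest plus the pre-tax preferred burden: R$498,000 + R$360,526.32 = R$858,526.32.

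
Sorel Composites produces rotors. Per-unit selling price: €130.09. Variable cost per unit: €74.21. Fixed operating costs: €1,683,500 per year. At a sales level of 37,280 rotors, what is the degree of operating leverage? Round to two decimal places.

Contribution at this volume is 37,280 × €55.88 = €2,083,206.40.
EBIT = €2,083,206.40 − €1,683,500 = €399,706.40.
DOL = contribution ÷ EBIT = €2,083,206.40 ÷ €399,706.40 = 5.2118.

5.21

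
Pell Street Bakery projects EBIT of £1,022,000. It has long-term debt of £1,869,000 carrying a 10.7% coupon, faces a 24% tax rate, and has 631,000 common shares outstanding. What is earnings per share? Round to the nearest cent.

£0.99

Pre-tax income = £1,022,000 − £199,983.00 = £822,017.00.
After tax at 24%: net income = £822,017.00 × 0.76 = £624,732.92.
Per share: £624,732.92 / 631,000 shares = £0.99.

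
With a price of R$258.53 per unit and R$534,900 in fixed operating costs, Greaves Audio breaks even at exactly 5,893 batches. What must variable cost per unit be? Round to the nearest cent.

R$167.76

Contribution per unit must be FC / Q = R$534,900 / 5,893 = R$90.7687.
Hence VC = price − CM = R$258.53 − R$90.7687 = R$167.76.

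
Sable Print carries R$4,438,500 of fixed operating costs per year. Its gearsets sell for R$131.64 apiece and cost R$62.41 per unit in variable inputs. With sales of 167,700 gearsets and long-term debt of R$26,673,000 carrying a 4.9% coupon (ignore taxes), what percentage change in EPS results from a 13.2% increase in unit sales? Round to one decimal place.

At 167,700 units, contribution = 167,700 × R$69.23 = R$11,609,871.00.
EBIT = R$11,609,871.00 − R$4,438,500 = R$7,171,371.00.
Interest = R$1,306,977.00, so EBIT − I = R$5,864,394.00.
DCL = total CM / (EBIT − I) = R$11,609,871.00 / R$5,864,394.00 = 1.9797.
%ΔEPS = DCL × %ΔSales = 1.9797 × +13.2% = +26.1%.

+26.1%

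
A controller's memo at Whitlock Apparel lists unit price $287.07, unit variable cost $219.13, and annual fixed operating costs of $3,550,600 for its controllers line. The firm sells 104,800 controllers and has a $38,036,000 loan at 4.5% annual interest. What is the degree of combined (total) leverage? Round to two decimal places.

3.83

At 104,800 units, contribution = 104,800 × $67.94 = $7,120,112.00.
Subtracting fixed costs: EBIT = $7,120,112.00 − $3,550,600 = $3,569,512.00. Interest = $1,711,620.00.
DOL = $7,120,112.00 ÷ $3,569,512.00 = 1.9947; DFL = $3,569,512.00 ÷ $1,857,892.00 = 1.9213.
Combined leverage = 1.9947 × 1.9213 = 3.8324.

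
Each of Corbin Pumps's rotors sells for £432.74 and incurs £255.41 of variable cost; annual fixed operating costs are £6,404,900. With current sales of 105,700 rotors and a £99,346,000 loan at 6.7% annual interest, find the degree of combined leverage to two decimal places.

Contribution at this volume is 105,700 × £177.33 = £18,743,781.00.
Operating income = contribution − fixed costs = £18,743,781.00 − £6,404,900 = £12,338,881.00. Interest = £6,656,182.00, so EBIT − I = £5,682,699.00.
Degree of total leverage = total CM / (EBIT − interest) = £18,743,781.00 / £5,682,699.00 = 3.2984.

3.30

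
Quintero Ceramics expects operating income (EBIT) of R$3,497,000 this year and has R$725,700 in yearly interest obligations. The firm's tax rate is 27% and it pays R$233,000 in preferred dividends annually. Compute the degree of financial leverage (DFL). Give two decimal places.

Annual interest charges come to R$725,700.00.
Preferred dividends grossed up pre-tax: R$233,000 / (1 − 0.27) = R$319,178.08.
DFL = EBIT ÷ [EBIT − I − D_p/(1−t)] = R$3,497,000 ÷ [R$3,497,000 − R$725,700.00 − R$319,178.08] = R$3,497,000 ÷ R$2,452,121.92 = 1.4261.

1.43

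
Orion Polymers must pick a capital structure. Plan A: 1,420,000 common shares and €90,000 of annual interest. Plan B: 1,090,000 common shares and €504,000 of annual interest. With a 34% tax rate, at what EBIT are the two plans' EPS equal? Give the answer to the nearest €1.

€1,871,455

Set EPS_A = EPS_B: (EBIT − €90,000)(1 − 0.34) ÷ 1,420,000 = (EBIT − €504,000)(1 − 0.34) ÷ 1,090,000.
The (1 − t) factor cancels: (EBIT − 90,000) × 1,090,000 = (EBIT − 504,000) × 1,420,000.
EBIT × (1,420,000 − 1,090,000) = 504,000 × 1,420,000 − 90,000 × 1,090,000 = 617,580,000,000, so EBIT = 617,580,000,000 ÷ 330,000 = 1,871,454.55.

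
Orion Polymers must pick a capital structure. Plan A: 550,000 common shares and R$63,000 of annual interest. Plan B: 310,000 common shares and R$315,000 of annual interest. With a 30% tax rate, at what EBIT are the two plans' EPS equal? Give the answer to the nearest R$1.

R$640,500

At indifference, (EBIT − 63,000)(1 − t)/550,000 = (EBIT − 315,000)(1 − t)/310,000.
Cancelling (1 − t) and cross-multiplying: 310,000·(EBIT − 63,000) = 550,000·(EBIT − 315,000).
Solving, EBIT = (315,000·550,000 − 63,000·310,000) / (550,000 − 310,000) = 153,720,000,000 / 240,000 = 640,500.00.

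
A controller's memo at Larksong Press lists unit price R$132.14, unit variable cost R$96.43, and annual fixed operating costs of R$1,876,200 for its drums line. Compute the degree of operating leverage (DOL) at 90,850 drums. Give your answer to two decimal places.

2.37

Contribution at this volume is 90,850 × R$35.71 = R$3,244,253.50.
EBIT = R$3,244,253.50 − R$1,876,200 = R$1,368,053.50.
Degree of operating leverage = R$3,244,253.50 / R$1,368,053.50 = 2.3714.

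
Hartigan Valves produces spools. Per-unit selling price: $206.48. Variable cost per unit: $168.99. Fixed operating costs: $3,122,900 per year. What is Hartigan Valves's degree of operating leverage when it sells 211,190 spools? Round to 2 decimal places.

Total contribution margin = 211,190 × $37.49 = $7,917,513.10.
Operating income = contribution − fixed costs = $7,917,513.10 − $3,122,900 = $4,794,613.10.
So DOL = total CM / EBIT = $7,917,513.10 / $4,794,613.10 = 1.6513.

1.65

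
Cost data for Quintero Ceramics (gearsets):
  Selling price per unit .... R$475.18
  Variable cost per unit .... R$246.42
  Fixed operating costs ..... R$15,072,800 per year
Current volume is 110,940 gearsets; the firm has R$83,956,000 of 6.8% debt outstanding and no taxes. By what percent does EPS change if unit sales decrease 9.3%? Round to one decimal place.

At 110,940 units, contribution = 110,940 × R$228.76 = R$25,378,634.40.
Subtracting fixed costs: EBIT = R$25,378,634.40 − R$15,072,800 = R$10,305,834.40.
Interest = R$5,709,008.00, so EBIT − I = R$4,596,826.40.
Degree of combined leverage = contribution ÷ (EBIT − I) = R$25,378,634.40 ÷ R$4,596,826.40 = 5.5209.
%ΔEPS = DCL × %ΔSales = 5.5209 × -9.3% = -51.3%.

-51.3%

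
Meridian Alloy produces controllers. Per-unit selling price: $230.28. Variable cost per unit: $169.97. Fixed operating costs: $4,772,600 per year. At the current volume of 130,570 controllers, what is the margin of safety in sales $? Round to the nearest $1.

Contribution margin per unit = $230.28 − $169.97 = $60.31. Break-even units = $4,772,600 ÷ $60.31 = 79,134.47; break-even revenue = 79,134.47 × $230.28 = $18,223,086.19.
Actual sales revenue = 130,570 × $230.28 = $30,067,659.60.
Margin of safety = $30,067,659.60 − $18,223,086.19 = $11,844,573.

$11,844,573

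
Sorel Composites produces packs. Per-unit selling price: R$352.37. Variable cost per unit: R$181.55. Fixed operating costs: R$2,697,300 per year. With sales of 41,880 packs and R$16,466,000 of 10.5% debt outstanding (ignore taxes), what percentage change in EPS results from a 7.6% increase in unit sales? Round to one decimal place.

+19.9%

At 41,880 units, contribution = 41,880 × R$170.82 = R$7,153,941.60.
Subtracting fixed costs: EBIT = R$7,153,941.60 − R$2,697,300 = R$4,456,641.60.
After interest of R$1,728,930.00, pre-tax earnings = R$2,727,711.60.
Degree of combined leverage = contribution ÷ (EBIT − I) = R$7,153,941.60 ÷ R$2,727,711.60 = 2.6227.
EPS therefore changes by 2.6227 × (+7.6%) = +19.9%.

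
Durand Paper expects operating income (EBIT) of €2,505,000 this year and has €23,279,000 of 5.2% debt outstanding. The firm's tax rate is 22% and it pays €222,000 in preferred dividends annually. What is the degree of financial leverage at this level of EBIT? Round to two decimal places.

Interest = €1,210,508.00.
Pre-tax preferred-dividend burden = €222,000 ÷ (1 − 0.22) = €284,615.38.
DFL = EBIT ÷ [EBIT − I − D_p/(1−t)] = €2,505,000 ÷ [€2,505,000 − €1,210,508.00 − €284,615.38] = €2,505,000 ÷ €1,009,876.62 = 2.4805.

2.48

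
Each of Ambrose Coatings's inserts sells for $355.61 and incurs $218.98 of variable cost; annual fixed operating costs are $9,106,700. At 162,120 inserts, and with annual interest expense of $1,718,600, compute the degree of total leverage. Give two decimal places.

At 162,120 units, contribution = 162,120 × $136.63 = $22,150,455.60.
Operating income = contribution − fixed costs = $22,150,455.60 − $9,106,700 = $13,043,755.60. Interest = $1,718,600.00.
DOL = $22,150,455.60 ÷ $13,043,755.60 = 1.6982; DFL = $13,043,755.60 ÷ $11,325,155.60 = 1.1518.
DCL = DOL × DFL = 1.6982 × 1.1518 = 1.9560.

1.96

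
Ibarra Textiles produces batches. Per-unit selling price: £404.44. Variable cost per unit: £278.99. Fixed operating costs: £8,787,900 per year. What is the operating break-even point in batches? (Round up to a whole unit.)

Each unit contributes £404.44 − £278.99 = £125.45.
Break-even Q = £8,787,900 / £125.45 = 70,051.02 → 70,052 batches.

70,052 batches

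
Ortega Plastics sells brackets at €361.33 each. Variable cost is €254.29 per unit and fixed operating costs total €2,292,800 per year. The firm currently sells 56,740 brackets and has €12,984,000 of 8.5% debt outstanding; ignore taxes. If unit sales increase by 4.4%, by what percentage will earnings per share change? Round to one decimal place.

Total contribution margin = 56,740 × €107.04 = €6,073,449.60.
Operating income = contribution − fixed costs = €6,073,449.60 − €2,292,800 = €3,780,649.60.
Interest = €1,103,640.00, so EBIT − I = €2,677,009.60.
Degree of combined leverage = contribution ÷ (EBIT − I) = €6,073,449.60 ÷ €2,677,009.60 = 2.2687.
EPS therefore changes by 2.2687 × (+4.4%) = +10.0%.

+10.0%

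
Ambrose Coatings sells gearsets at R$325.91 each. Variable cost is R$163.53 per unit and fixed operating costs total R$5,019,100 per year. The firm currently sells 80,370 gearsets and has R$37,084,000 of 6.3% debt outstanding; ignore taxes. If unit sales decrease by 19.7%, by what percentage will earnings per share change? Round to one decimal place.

Contribution at this volume is 80,370 × R$162.38 = R$13,050,480.60.
EBIT = R$13,050,480.60 − R$5,019,100 = R$8,031,380.60.
After interest of R$2,336,292.00, pre-tax earnings = R$5,695,088.60.
DCL = total CM / (EBIT − I) = R$13,050,480.60 / R$5,695,088.60 = 2.2915.
EPS therefore changes by 2.2915 × (-19.7%) = -45.1%.

-45.1%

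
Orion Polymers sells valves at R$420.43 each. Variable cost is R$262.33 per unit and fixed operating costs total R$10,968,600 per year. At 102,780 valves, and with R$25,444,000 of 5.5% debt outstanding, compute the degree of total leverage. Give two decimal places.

4.19

At 102,780 units, contribution = 102,780 × R$158.10 = R$16,249,518.00.
Operating income = contribution − fixed costs = R$16,249,518.00 − R$10,968,600 = R$5,280,918.00. Interest = R$1,399,420.00, so EBIT − I = R$3,881,498.00.
Degree of total leverage = total CM / (EBIT − interest) = R$16,249,518.00 / R$3,881,498.00 = 4.1864.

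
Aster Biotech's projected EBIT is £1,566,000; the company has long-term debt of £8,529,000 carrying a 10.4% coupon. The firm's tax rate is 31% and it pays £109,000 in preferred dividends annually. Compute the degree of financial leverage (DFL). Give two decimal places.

3.01

Annual interest charges come to £887,016.00.
Preferred dividends grossed up pre-tax: £109,000 / (1 − 0.31) = £157,971.01.
DFL = EBIT ÷ [EBIT − I − D_p/(1−t)] = £1,566,000 ÷ [£1,566,000 − £887,016.00 − £157,971.01] = £1,566,000 ÷ £521,012.99 = 3.0057.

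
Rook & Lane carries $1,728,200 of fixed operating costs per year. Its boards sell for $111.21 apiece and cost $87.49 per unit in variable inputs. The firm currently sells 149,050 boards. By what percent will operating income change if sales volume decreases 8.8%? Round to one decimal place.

-17.2%

Total contribution margin = 149,050 × $23.72 = $3,535,466.00.
EBIT = $3,535,466.00 − $1,728,200 = $1,807,266.00.
Degree of operating leverage = $3,535,466.00 / $1,807,266.00 = 1.9563.
%ΔEBIT = DOL × %ΔSales = 1.9563 × -8.8% = -17.2%.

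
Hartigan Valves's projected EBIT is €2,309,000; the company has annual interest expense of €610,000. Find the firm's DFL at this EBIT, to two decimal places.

Annual interest charges come to €610,000.00.
DFL = EBIT ÷ (EBIT − I) = €2,309,000 ÷ (€2,309,000 − €610,000.00) = €2,309,000 ÷ €1,699,000.00 = 1.3590.

1.36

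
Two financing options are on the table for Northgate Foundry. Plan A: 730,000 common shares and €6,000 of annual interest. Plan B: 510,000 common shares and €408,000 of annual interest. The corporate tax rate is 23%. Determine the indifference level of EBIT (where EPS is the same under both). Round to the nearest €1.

€1,339,909

At indifference, (EBIT − 6,000)(1 − t)/730,000 = (EBIT − 408,000)(1 − t)/510,000.
The (1 − t) factor cancels: (EBIT − 6,000) × 510,000 = (EBIT − 408,000) × 730,000.
EBIT × (730,000 − 510,000) = 408,000 × 730,000 − 6,000 × 510,000 = 294,780,000,000, so EBIT = 294,780,000,000 ÷ 220,000 = 1,339,909.09.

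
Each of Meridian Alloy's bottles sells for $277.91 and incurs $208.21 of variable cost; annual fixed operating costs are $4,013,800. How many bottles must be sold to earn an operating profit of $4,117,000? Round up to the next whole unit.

Each unit contributes $277.91 − $208.21 = $69.70.
Required volume = (fixed costs + target profit) ÷ CM = ($4,013,800 + $4,117,000) ÷ $69.70 = 116,654.23, so 116,655 bottles.

116,655 bottles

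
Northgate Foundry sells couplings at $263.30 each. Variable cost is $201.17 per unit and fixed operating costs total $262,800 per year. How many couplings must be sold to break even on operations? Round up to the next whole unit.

4,230 couplings

Contribution margin per unit = $263.30 − $201.17 = $62.13.
Break-even volume = fixed costs ÷ CM per unit = $262,800 ÷ $62.13 = 4,229.84, so 4,230 couplings.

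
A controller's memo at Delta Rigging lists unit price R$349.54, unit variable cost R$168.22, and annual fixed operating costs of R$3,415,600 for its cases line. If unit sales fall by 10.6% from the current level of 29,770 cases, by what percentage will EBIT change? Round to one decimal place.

At 29,770 units, contribution = 29,770 × R$181.32 = R$5,397,896.40.
Subtracting fixed costs: EBIT = R$5,397,896.40 − R$3,415,600 = R$1,982,296.40.
DOL = contribution ÷ EBIT = R$5,397,896.40 ÷ R$1,982,296.40 = 2.7231.
Operating income changes by 2.7231 × -10.6% = -28.9%.

-28.9%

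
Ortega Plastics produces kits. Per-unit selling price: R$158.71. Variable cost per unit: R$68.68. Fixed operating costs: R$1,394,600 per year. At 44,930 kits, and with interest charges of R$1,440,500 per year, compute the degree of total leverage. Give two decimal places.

3.34

Contribution at this volume is 44,930 × R$90.03 = R$4,045,047.90.
EBIT = R$4,045,047.90 − R$1,394,600 = R$2,650,447.90. Interest = R$1,440,500.00, so EBIT − I = R$1,209,947.90.
Degree of total leverage = total CM / (EBIT − interest) = R$4,045,047.90 / R$1,209,947.90 = 3.3432.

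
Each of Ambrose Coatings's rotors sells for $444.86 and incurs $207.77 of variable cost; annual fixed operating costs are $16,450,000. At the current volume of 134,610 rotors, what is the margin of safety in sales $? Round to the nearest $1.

Contribution margin per unit = $444.86 − $207.77 = $237.09. Break-even units = $16,450,000 ÷ $237.09 = 69,382.93; break-even revenue = 69,382.93 × $444.86 = $30,865,692.35.
Actual sales revenue = 134,610 × $444.86 = $59,882,604.60.
Margin of safety = $59,882,604.60 − $30,865,692.35 = $29,016,912.

$29,016,912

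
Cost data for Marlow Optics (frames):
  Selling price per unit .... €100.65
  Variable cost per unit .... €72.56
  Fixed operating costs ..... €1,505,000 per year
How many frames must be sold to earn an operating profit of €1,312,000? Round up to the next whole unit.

Contribution margin per unit = €100.65 − €72.56 = €28.09.
Need Q such that Q × €28.09 − €1,505,000 = €1,312,000, i.e. Q = €2,817,000 / €28.09 = 100,284.80 → 100,285.

100,285 frames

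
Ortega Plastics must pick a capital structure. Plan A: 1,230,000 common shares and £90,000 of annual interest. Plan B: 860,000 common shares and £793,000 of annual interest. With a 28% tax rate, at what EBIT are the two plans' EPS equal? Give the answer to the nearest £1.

At indifference, (EBIT − 90,000)(1 − t)/1,230,000 = (EBIT − 793,000)(1 − t)/860,000.
The (1 − t) factor cancels: (EBIT − 90,000) × 860,000 = (EBIT − 793,000) × 1,230,000.
Solving, EBIT = (793,000·1,230,000 − 90,000·860,000) / (1,230,000 − 860,000) = 897,990,000,000 / 370,000 = 2,427,000.00.

£2,427,000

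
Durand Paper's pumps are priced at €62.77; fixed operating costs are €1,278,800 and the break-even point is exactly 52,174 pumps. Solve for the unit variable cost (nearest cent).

At break-even, FC = Q × (P − VC), so P − VC = €1,278,800 ÷ 52,174 = €24.5103.
Hence VC = price − CM = €62.77 − €24.5103 = €38.26.

€38.26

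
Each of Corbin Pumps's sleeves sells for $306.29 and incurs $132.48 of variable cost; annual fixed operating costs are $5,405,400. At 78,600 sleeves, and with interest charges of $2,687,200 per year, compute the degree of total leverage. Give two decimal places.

2.45

Total contribution margin = 78,600 × $173.81 = $13,661,466.00.
Subtracting fixed costs: EBIT = $13,661,466.00 − $5,405,400 = $8,256,066.00. Interest = $2,687,200.00, so EBIT − I = $5,568,866.00.
Degree of total leverage = total CM / (EBIT − interest) = $13,661,466.00 / $5,568,866.00 = 2.4532.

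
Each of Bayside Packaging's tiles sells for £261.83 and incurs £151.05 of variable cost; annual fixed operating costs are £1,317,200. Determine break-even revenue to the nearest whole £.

£3,113,220

CM per unit = £261.83 − £151.05 = £110.78; CM ratio = £110.78 / £261.83 = 0.4231.
Break-even sales = FC ÷ CM ratio = £1,317,200 × £261.83 / £110.78 = £3,113,220.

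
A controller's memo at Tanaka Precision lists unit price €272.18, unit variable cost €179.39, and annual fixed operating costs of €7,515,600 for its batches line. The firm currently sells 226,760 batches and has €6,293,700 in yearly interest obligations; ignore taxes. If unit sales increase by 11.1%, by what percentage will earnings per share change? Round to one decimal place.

Total contribution margin = 226,760 × €92.79 = €21,041,060.40.
EBIT = €21,041,060.40 − €7,515,600 = €13,525,460.40.
Interest = €6,293,700.00, so EBIT − I = €7,231,760.40.
Degree of combined leverage = contribution ÷ (EBIT − I) = €21,041,060.40 ÷ €7,231,760.40 = 2.9095.
EPS therefore changes by 2.9095 × (+11.1%) = +32.3%.

+32.3%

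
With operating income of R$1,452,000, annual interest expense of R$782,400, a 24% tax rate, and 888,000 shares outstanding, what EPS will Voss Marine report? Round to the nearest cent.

R$0.57

Interest = R$782,400.00, so EBT = R$1,452,000 − R$782,400.00 = R$669,600.00.
Net income = R$669,600.00 × (1 − 0.24) = R$508,896.00.
Per share: R$508,896.00 / 888,000 shares = R$0.57.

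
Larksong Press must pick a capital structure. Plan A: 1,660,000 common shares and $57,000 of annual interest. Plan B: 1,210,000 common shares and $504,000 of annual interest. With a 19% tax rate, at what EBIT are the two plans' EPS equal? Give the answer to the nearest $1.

$1,705,933

At indifference, (EBIT − 57,000)(1 − t)/1,660,000 = (EBIT − 504,000)(1 − t)/1,210,000.
Cancelling (1 − t) and cross-multiplying: 1,210,000·(EBIT − 57,000) = 1,660,000·(EBIT − 504,000).
EBIT × (1,660,000 − 1,210,000) = 504,000 × 1,660,000 − 57,000 × 1,210,000 = 767,670,000,000, so EBIT = 767,670,000,000 ÷ 450,000 = 1,705,933.33.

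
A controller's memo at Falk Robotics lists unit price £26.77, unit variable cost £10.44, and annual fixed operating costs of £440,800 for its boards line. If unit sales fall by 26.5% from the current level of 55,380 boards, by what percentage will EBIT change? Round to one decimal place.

At 55,380 units, contribution = 55,380 × £16.33 = £904,355.40.
EBIT = £904,355.40 − £440,800 = £463,555.40.
DOL = contribution ÷ EBIT = £904,355.40 ÷ £463,555.40 = 1.9509.
%ΔEBIT = DOL × %ΔSales = 1.9509 × -26.5% = -51.7%.

-51.7%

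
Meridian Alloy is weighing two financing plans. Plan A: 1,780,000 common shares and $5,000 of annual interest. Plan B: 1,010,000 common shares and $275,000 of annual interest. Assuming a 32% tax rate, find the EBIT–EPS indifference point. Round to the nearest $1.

Set EPS_A = EPS_B: (EBIT − $5,000)(1 − 0.32) ÷ 1,780,000 = (EBIT − $275,000)(1 − 0.32) ÷ 1,010,000.
The (1 − t) factor cancels: (EBIT − 5,000) × 1,010,000 = (EBIT − 275,000) × 1,780,000.
EBIT × (1,780,000 − 1,010,000) = 275,000 × 1,780,000 − 5,000 × 1,010,000 = 484,450,000,000, so EBIT = 484,450,000,000 ÷ 770,000 = 629,155.84.

$629,156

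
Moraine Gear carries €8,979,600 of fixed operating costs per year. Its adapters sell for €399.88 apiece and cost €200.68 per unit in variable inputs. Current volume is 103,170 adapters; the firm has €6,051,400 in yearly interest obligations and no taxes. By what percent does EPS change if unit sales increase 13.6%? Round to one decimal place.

At 103,170 units, contribution = 103,170 × €199.20 = €20,551,464.00.
Subtracting fixed costs: EBIT = €20,551,464.00 − €8,979,600 = €11,571,864.00.
After interest of €6,051,400.00, pre-tax earnings = €5,520,464.00.
Degree of combined leverage = contribution ÷ (EBIT − I) = €20,551,464.00 ÷ €5,520,464.00 = 3.7228.
EPS therefore changes by 3.7228 × (+13.6%) = +50.6%.

+50.6%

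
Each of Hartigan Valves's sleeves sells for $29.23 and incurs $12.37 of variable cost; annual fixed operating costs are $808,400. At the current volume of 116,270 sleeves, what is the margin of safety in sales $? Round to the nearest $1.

$1,997,058

Each unit contributes $29.23 − $12.37 = $16.86. Break-even units = $808,400 ÷ $16.86 = 47,947.81; break-even revenue = 47,947.81 × $29.23 = $1,401,514.35.
Current sales = 116,270 × $29.23 = $3,398,572.10.
Margin of safety = $3,398,572.10 − $1,401,514.35 = $1,997,058.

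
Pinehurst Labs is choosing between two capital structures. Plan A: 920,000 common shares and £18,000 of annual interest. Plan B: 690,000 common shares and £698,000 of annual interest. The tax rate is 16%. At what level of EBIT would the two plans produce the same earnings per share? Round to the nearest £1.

Set EPS_A = EPS_B: (EBIT − £18,000)(1 − 0.16) ÷ 920,000 = (EBIT − £698,000)(1 − 0.16) ÷ 690,000.
Cancelling (1 − t) and cross-multiplying: 690,000·(EBIT − 18,000) = 920,000·(EBIT − 698,000).
EBIT × (920,000 − 690,000) = 698,000 × 920,000 − 18,000 × 690,000 = 629,740,000,000, so EBIT = 629,740,000,000 ÷ 230,000 = 2,738,000.00.

£2,738,000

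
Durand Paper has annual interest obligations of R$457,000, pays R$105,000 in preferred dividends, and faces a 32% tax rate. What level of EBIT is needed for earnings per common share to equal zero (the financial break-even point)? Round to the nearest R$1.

Preferred dividends are paid after tax, so their pre-tax equivalent is R$105,000 ÷ (1 − 0.32) = R$154,411.76.
EPS = 0 when EBIT covers interest plus the pre-tax preferred burden: R$457,000 + R$154,411.76 = R$611,411.76.

R$611,412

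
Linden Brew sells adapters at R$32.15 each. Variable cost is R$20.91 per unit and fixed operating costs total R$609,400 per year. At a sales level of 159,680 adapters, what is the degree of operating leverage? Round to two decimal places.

1.51

At 159,680 units, contribution = 159,680 × R$11.24 = R$1,794,803.20.
Operating income = contribution − fixed costs = R$1,794,803.20 − R$609,400 = R$1,185,403.20.
DOL = contribution ÷ EBIT = R$1,794,803.20 ÷ R$1,185,403.20 = 1.5141.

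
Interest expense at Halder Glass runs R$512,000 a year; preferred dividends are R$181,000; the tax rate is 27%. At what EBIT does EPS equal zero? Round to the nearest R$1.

R$759,945

Grossing the preferred dividend up to pre-tax terms: R$181,000 / (1 − 0.27) = R$247,945.21.
Financial break-even EBIT = interest + D_p ÷ (1 − t) = R$512,000 + R$247,945.21 = R$759,945.21.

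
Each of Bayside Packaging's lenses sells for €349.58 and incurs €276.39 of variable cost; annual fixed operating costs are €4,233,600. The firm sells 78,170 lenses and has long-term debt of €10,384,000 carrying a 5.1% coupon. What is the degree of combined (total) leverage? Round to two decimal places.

5.97

Total contribution margin = 78,170 × €73.19 = €5,721,262.30.
EBIT = €5,721,262.30 − €4,233,600 = €1,487,662.30. Interest = €529,584.00.
DOL = €5,721,262.30 ÷ €1,487,662.30 = 3.8458; DFL = €1,487,662.30 ÷ €958,078.30 = 1.5528.
Combined leverage = 3.8458 × 1.5528 = 5.9718.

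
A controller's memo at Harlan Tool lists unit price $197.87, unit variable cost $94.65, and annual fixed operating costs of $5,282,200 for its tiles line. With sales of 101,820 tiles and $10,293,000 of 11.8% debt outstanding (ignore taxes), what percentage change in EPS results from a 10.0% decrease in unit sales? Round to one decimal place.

-26.2%

At 101,820 units, contribution = 101,820 × $103.22 = $10,509,860.40.
Subtracting fixed costs: EBIT = $10,509,860.40 − $5,282,200 = $5,227,660.40.
After interest of $1,214,574.00, pre-tax earnings = $4,013,086.40.
DCL = total CM / (EBIT − I) = $10,509,860.40 / $4,013,086.40 = 2.6189.
%ΔEPS = DCL × %ΔSales = 2.6189 × -10.0% = -26.2%.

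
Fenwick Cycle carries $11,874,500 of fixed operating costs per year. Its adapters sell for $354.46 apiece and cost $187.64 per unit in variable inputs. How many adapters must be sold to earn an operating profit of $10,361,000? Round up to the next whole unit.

Unit CM = price − variable cost = $354.46 − $187.64 = $166.82.
Units = (FC + target) / CM = ($11,874,500 + $10,361,000) / $166.82 = 133,290.37, so 133,291 adapters.

133,291 adapters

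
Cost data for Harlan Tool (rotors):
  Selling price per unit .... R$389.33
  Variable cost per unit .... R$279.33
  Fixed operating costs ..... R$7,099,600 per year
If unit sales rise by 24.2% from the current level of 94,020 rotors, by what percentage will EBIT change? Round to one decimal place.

+77.2%

At 94,020 units, contribution = 94,020 × R$110.00 = R$10,342,200.00.
Subtracting fixed costs: EBIT = R$10,342,200.00 − R$7,099,600 = R$3,242,600.00.
So DOL = total CM / EBIT = R$10,342,200.00 / R$3,242,600.00 = 3.1895.
So EBIT moves 3.1895 × (+24.2%) = +77.2%.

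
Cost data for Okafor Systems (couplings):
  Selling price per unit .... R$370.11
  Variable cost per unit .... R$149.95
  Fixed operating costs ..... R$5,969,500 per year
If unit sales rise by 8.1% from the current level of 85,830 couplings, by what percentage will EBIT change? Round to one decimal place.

At 85,830 units, contribution = 85,830 × R$220.16 = R$18,896,332.80.
EBIT = R$18,896,332.80 − R$5,969,500 = R$12,926,832.80.
Degree of operating leverage = R$18,896,332.80 / R$12,926,832.80 = 1.4618.
%ΔEBIT = DOL × %ΔSales = 1.4618 × +8.1% = +11.8%.

+11.8%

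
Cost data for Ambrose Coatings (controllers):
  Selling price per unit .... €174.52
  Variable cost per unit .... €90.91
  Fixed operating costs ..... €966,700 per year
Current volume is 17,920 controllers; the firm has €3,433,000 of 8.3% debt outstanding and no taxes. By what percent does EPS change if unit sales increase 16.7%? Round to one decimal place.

Total contribution margin = 17,920 × €83.61 = €1,498,291.20.
Subtracting fixed costs: EBIT = €1,498,291.20 − €966,700 = €531,591.20.
After interest of €284,939.00, pre-tax earnings = €246,652.20.
DCL = total CM / (EBIT − I) = €1,498,291.20 / €246,652.20 = 6.0745.
%ΔEPS = DCL × %ΔSales = 6.0745 × +16.7% = +101.4%.

+101.4%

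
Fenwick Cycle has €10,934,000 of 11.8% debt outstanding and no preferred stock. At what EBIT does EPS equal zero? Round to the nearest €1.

€1,290,212

Annual interest = 11.8% × €10,934,000 = €1,290,212.00.
Without preferred stock the financial break-even is simply EBIT = interest = €1,290,212.00.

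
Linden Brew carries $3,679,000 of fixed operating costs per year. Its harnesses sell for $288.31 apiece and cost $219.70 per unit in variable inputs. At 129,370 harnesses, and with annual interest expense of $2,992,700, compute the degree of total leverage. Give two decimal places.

4.03

At 129,370 units, contribution = 129,370 × $68.61 = $8,876,075.70.
EBIT = $8,876,075.70 − $3,679,000 = $5,197,075.70. Interest = $2,992,700.00, so EBIT − I = $2,204,375.70.
DCL = contribution ÷ (EBIT − I) = $8,876,075.70 ÷ $2,204,375.70 = 4.0266.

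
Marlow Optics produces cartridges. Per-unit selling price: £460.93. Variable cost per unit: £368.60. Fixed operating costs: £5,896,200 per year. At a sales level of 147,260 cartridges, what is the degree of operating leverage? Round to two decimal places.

Total contribution margin = 147,260 × £92.33 = £13,596,515.80.
Subtracting fixed costs: EBIT = £13,596,515.80 − £5,896,200 = £7,700,315.80.
Degree of operating leverage = £13,596,515.80 / £7,700,315.80 = 1.7657.

1.77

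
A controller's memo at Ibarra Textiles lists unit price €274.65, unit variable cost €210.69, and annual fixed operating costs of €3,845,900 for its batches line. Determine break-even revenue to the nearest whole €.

€16,514,641

CM per unit = €274.65 − €210.69 = €63.96; CM ratio = €63.96 / €274.65 = 0.2329.
Break-even sales = FC ÷ CM ratio = €3,845,900 × €274.65 / €63.96 = €16,514,641.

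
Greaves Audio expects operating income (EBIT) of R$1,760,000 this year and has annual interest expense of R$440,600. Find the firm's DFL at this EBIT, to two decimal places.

Interest = R$440,600.00.
Degree of financial leverage = EBIT / (EBIT − interest) = R$1,760,000 / R$1,319,400.00 = 1.3339.

1.33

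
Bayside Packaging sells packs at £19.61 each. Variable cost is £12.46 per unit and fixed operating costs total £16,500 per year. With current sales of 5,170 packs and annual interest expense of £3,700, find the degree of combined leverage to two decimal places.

2.20

Total contribution margin = 5,170 × £7.15 = £36,965.50.
Operating income = contribution − fixed costs = £36,965.50 − £16,500 = £20,465.50. Interest = £3,700.00.
DOL = £36,965.50 ÷ £20,465.50 = 1.8062; DFL = £20,465.50 ÷ £16,765.50 = 1.2207.
DCL = DOL × DFL = 1.8062 × 1.2207 = 2.2048.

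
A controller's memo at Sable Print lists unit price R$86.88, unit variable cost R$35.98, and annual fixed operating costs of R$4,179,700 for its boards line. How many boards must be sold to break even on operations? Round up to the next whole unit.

Each unit contributes R$86.88 − R$35.98 = R$50.90.
Break-even volume = fixed costs ÷ CM per unit = R$4,179,700 ÷ R$50.90 = 82,115.91, so 82,116 boards.

82,116 boards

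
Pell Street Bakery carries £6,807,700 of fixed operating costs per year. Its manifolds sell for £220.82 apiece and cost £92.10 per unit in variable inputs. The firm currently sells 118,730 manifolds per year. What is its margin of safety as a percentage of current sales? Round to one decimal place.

55.5%

Each unit contributes £220.82 − £92.10 = £128.72. Break-even units = £6,807,700 ÷ £128.72 = 52,887.66; break-even revenue = 52,887.66 × £220.82 = £11,678,653.78.
Actual sales revenue = 118,730 × £220.82 = £26,217,958.60.
Margin of safety = (£26,217,958.60 − £11,678,653.78) ÷ £26,217,958.60 = 55.5%.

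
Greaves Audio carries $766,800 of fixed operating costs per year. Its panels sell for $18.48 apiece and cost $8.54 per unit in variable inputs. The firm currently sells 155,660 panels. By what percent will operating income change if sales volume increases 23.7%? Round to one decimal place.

Contribution at this volume is 155,660 × $9.94 = $1,547,260.40.
Subtracting fixed costs: EBIT = $1,547,260.40 − $766,800 = $780,460.40.
So DOL = total CM / EBIT = $1,547,260.40 / $780,460.40 = 1.9825.
Operating income changes by 1.9825 × +23.7% = +47.0%.

+47.0%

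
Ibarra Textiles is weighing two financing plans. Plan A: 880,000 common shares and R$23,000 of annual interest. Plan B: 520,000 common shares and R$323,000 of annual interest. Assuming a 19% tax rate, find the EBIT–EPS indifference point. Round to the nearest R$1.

At indifference, (EBIT − 23,000)(1 − t)/880,000 = (EBIT − 323,000)(1 − t)/520,000.
Cancelling (1 − t) and cross-multiplying: 520,000·(EBIT − 23,000) = 880,000·(EBIT − 323,000).
EBIT × (880,000 − 520,000) = 323,000 × 880,000 − 23,000 × 520,000 = 272,280,000,000, so EBIT = 272,280,000,000 ÷ 360,000 = 756,333.33.

R$756,333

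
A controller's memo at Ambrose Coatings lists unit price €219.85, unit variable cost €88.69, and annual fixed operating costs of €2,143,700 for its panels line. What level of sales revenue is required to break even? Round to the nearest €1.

€3,593,264

CM per unit = €219.85 − €88.69 = €131.16; CM ratio = €131.16 / €219.85 = 0.5966.
Break-even sales = FC ÷ CM ratio = €2,143,700 × €219.85 / €131.16 = €3,593,264.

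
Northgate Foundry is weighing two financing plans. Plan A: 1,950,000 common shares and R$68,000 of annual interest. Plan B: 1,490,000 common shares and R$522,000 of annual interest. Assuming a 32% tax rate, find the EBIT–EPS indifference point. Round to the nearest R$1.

At indifference, (EBIT − 68,000)(1 − t)/1,950,000 = (EBIT − 522,000)(1 − t)/1,490,000.
The (1 − t) factor cancels: (EBIT − 68,000) × 1,490,000 = (EBIT − 522,000) × 1,950,000.
Solving, EBIT = (522,000·1,950,000 − 68,000·1,490,000) / (1,950,000 − 1,490,000) = 916,580,000,000 / 460,000 = 1,992,565.22.

R$1,992,565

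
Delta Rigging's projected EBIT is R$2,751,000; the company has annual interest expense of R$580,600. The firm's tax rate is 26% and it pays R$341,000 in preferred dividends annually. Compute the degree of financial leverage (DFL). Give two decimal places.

1.61

Annual interest charges come to R$580,600.00.
Pre-tax preferred-dividend burden = R$341,000 ÷ (1 − 0.26) = R$460,810.81.
DFL = EBIT ÷ [EBIT − I − D_p/(1−t)] = R$2,751,000 ÷ [R$2,751,000 − R$580,600.00 − R$460,810.81] = R$2,751,000 ÷ R$1,709,589.19 = 1.6092.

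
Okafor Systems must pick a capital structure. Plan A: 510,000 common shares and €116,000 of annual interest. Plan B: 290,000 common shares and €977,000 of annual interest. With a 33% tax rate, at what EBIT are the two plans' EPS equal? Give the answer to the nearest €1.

At indifference, (EBIT − 116,000)(1 − t)/510,000 = (EBIT − 977,000)(1 − t)/290,000.
The (1 − t) factor cancels: (EBIT − 116,000) × 290,000 = (EBIT − 977,000) × 510,000.
EBIT × (510,000 − 290,000) = 977,000 × 510,000 − 116,000 × 290,000 = 464,630,000,000, so EBIT = 464,630,000,000 ÷ 220,000 = 2,111,954.55.

€2,111,955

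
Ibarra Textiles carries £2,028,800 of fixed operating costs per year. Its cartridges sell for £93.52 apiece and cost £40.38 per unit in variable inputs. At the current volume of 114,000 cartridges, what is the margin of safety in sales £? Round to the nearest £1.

£7,090,836

Contribution margin per unit = £93.52 − £40.38 = £53.14. Break-even units = £2,028,800 ÷ £53.14 = 38,178.40; break-even revenue = 38,178.40 × £93.52 = £3,570,443.66.
Actual sales revenue = 114,000 × £93.52 = £10,661,280.00.
Margin of safety = £10,661,280.00 − £3,570,443.66 = £7,090,836.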